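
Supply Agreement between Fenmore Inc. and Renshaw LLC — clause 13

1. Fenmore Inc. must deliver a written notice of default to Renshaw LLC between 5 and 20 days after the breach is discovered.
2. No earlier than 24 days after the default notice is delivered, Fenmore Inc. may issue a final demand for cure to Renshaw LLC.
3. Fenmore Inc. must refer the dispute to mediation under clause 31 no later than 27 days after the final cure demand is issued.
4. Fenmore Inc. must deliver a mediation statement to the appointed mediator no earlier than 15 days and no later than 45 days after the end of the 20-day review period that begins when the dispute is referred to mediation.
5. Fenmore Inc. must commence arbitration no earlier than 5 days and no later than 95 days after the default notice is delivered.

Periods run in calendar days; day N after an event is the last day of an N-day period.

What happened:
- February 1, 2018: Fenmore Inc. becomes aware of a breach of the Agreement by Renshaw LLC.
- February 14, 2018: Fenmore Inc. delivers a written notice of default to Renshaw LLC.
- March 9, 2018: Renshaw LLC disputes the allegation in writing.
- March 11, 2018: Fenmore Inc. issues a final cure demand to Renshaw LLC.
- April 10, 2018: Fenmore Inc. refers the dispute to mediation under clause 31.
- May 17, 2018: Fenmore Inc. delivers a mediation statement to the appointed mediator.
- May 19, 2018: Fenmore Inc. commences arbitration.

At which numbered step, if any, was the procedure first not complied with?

Step 1: the window is 5–20 days after February 1, 2018 (when the breach is discovered), so February 6, 2018 through February 21, 2018; February 14, 2018 falls inside that range.
Step 2: the earliest permitted date is 24 days after February 14, 2018 (when the default notice is delivered), i.e. March 10, 2018; done March 11, 2018, after the minimum wait.
Step 3: 27 days after March 11, 2018 (when the final cure demand is issued) is April 7, 2018; done April 10, 2018 — 3 days late.
That is the first point of non-compliance.

Step 3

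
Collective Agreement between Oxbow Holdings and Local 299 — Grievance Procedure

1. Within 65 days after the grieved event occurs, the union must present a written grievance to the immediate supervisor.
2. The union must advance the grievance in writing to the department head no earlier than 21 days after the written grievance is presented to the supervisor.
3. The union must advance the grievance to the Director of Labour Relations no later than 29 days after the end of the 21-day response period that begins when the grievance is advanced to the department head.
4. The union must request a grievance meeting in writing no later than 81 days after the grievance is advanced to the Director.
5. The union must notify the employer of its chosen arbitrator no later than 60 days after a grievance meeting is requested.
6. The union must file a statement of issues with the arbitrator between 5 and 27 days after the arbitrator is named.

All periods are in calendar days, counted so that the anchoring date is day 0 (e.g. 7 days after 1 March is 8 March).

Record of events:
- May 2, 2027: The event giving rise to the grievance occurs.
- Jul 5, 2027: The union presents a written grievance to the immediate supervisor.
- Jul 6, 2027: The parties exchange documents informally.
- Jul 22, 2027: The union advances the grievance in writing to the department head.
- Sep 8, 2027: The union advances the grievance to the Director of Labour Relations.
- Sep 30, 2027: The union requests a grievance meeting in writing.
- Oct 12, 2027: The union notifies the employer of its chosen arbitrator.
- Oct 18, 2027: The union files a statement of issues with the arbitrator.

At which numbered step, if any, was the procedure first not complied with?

Step 1 — counting 65 days from May 2, 2027 (when the grieved event occurs) gives a deadline of Jul 6, 2027; done Jul 5, 2027 — timely.
Step 2 — must wait 21 days from Jul 5, 2027 (when the written grievance is presented to the supervisor), so not before Jul 26, 2027; done Jul 22, 2027 — 4 days too early.

Step 2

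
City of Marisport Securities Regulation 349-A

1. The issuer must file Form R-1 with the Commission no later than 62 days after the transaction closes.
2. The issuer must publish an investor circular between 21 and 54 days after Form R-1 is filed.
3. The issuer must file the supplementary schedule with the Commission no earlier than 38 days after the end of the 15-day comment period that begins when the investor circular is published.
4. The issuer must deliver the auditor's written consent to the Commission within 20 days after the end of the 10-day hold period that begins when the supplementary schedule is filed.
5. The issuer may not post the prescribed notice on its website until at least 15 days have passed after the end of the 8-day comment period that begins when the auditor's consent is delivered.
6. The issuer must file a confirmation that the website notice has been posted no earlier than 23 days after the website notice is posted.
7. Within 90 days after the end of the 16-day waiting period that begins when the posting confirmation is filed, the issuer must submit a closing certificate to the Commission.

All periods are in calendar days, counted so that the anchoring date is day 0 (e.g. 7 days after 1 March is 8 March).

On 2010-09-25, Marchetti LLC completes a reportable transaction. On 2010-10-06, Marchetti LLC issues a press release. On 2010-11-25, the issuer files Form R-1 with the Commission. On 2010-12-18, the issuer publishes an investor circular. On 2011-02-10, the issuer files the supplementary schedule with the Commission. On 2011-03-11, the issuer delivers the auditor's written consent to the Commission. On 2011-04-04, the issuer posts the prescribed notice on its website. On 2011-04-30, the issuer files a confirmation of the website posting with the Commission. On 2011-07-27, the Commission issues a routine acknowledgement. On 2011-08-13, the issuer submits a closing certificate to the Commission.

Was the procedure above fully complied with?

Yes

(1) due by 2010-09-25 + 62 days = 2010-11-26; done 2010-11-25 — timely.
(2) the permitted window runs from 2010-11-25 + 21 = 2010-12-16 to 2010-11-25 + 54 = 2011-01-18; 2010-12-18 falls inside that range.
(3) permitted from 2011-01-02 + 38 days = 2011-02-09 onward; 2011-02-10 is on or after that date.
(4) due by 2011-02-20 + 20 days = 2011-03-12; done 2011-03-11 — timely.
(5) permitted from 2011-03-19 + 15 days = 2011-04-03 onward; 2011-04-04 is on or after that date.
(6) permitted from 2011-04-04 + 23 days = 2011-04-27 onward; 2011-04-30 is on or after that date.
(7) due by 2011-05-16 + 90 days = 2011-08-14; done 2011-08-13 — timely.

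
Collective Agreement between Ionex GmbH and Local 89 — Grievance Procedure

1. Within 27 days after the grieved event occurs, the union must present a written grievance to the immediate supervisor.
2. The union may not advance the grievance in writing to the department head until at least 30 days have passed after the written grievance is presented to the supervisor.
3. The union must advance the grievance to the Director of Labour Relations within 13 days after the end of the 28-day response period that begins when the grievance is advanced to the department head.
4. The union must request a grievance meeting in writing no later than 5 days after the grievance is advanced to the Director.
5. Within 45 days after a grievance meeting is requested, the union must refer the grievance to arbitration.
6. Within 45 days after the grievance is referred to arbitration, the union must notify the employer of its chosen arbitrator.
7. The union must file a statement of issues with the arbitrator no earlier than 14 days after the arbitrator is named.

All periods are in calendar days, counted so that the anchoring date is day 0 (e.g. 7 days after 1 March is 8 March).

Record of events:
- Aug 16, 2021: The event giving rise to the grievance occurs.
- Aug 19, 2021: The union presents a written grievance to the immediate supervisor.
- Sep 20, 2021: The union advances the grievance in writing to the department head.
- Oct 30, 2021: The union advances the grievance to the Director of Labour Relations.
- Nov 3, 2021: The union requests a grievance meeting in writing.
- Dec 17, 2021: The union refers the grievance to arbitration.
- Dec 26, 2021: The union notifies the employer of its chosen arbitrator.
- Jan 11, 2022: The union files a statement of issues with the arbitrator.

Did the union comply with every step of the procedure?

(1) due by Aug 16, 2021 + 27 days = Sep 12, 2021; completed Aug 19, 2021, before the deadline.
(2) permitted from Aug 19, 2021 + 30 days = Sep 18, 2021 onward; done Sep 20, 2021 — permitted.
(3) due by Oct 18, 2021 + 13 days = Oct 31, 2021; completed Oct 30, 2021, before the deadline.
(4) due by Oct 30, 2021 + 5 days = Nov 4, 2021; completed Nov 3, 2021, before the deadline.
(5) due by Nov 3, 2021 + 45 days = Dec 18, 2021; Dec 17, 2021 is within that limit.
(6) due by Dec 17, 2021 + 45 days = Jan 31, 2022; done Dec 26, 2021 — timely.
(7) permitted from Dec 26, 2021 + 14 days = Jan 9, 2022 onward; Jan 11, 2022 is on or after that date.

Yes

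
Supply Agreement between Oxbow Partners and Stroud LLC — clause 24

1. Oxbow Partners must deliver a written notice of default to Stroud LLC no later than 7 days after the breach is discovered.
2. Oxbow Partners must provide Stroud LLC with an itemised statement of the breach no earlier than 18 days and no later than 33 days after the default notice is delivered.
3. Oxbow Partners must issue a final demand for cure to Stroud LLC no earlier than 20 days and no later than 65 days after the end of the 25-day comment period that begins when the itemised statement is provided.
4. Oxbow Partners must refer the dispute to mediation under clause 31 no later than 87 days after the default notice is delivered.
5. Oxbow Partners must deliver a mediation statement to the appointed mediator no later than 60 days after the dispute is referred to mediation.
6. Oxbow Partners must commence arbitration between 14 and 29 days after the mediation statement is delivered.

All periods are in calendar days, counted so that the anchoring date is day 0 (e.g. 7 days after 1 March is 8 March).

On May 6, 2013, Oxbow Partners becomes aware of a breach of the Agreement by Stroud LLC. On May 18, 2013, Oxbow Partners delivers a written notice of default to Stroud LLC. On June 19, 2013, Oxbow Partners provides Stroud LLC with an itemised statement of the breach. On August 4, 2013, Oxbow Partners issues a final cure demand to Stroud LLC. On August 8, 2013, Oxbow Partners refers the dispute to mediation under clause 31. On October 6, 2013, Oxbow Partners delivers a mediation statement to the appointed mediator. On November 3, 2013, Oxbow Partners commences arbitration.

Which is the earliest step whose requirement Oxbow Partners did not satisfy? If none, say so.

Step 1

Step 1 — counting 7 days from May 6, 2013 (when the breach is discovered) gives a deadline of May 13, 2013; not done until May 18, 2013, 5 days after the deadline.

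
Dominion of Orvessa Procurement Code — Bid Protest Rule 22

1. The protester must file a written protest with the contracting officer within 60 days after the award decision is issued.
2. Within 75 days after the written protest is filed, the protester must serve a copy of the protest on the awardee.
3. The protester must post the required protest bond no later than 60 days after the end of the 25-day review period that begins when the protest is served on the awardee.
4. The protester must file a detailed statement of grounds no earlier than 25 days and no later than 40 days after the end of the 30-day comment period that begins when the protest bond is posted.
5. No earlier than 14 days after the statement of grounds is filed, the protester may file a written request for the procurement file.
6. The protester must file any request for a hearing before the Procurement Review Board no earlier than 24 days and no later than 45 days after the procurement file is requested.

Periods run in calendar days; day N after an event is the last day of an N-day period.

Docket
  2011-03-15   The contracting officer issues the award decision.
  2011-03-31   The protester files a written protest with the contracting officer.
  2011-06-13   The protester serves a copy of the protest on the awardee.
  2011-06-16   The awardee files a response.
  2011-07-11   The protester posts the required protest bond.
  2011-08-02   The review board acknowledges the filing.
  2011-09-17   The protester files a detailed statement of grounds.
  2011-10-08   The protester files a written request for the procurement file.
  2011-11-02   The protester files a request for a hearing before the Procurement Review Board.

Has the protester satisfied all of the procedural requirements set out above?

Step 1: 60 days after 2011-03-15 (when the award decision is issued) is 2011-05-14; completed 2011-03-31, before the deadline.
Step 2: 75 days after 2011-03-31 (when the written protest is filed) is 2011-06-14; 2011-06-13 is within that limit.
Step 3: 60 days after 2011-07-08 (end of the 25-day review period, which began when the protest is served on the awardee on 2011-06-13) is 2011-09-06; done 2011-07-11 — timely.
Step 4: the window is 25–40 days after 2011-08-10 (end of the 30-day comment period, which began when the protest bond is posted on 2011-07-11), so 2011-09-04 through 2011-09-19; 2011-09-17 falls inside that range.
Step 5: the earliest permitted date is 14 days after 2011-09-17 (when the statement of grounds is filed), i.e. 2011-10-01; done 2011-10-08, after the minimum wait.
Step 6: the window is 24–45 days after 2011-10-08 (when the procurement file is requested), so 2011-11-01 through 2011-11-22; done 2011-11-02, which is between those dates.

Yes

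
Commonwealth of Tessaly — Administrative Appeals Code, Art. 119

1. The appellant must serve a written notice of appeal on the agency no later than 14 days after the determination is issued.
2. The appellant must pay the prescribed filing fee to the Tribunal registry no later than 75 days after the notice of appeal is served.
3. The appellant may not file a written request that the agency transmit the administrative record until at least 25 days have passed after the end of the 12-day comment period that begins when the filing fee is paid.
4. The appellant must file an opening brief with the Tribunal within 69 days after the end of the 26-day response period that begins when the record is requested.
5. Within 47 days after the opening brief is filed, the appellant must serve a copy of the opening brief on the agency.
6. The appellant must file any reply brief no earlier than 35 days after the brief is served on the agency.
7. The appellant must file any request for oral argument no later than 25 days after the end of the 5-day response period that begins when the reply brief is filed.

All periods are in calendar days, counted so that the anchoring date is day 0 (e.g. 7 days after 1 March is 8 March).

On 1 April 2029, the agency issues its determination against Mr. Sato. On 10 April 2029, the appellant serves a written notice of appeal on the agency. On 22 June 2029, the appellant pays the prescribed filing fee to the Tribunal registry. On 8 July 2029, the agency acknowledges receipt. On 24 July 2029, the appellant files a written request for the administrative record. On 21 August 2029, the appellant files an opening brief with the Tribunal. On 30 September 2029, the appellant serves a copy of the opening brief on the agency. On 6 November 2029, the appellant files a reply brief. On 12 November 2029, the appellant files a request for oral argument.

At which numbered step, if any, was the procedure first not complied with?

Step 3

Step 1 — counting 14 days from 1 April 2029 (when the determination is issued) gives a deadline of 15 April 2029; completed 10 April 2029, before the deadline.
Step 2 — counting 75 days from 10 April 2029 (when the notice of appeal is served) gives a deadline of 24 June 2029; done 22 June 2029 — timely.
Step 3 — must wait 25 days from 4 July 2029 (end of the 12-day comment period, which began when the filing fee is paid on 22 June 2029), so not before 29 July 2029; 24 July 2029 is 5 days before the earliest permitted date.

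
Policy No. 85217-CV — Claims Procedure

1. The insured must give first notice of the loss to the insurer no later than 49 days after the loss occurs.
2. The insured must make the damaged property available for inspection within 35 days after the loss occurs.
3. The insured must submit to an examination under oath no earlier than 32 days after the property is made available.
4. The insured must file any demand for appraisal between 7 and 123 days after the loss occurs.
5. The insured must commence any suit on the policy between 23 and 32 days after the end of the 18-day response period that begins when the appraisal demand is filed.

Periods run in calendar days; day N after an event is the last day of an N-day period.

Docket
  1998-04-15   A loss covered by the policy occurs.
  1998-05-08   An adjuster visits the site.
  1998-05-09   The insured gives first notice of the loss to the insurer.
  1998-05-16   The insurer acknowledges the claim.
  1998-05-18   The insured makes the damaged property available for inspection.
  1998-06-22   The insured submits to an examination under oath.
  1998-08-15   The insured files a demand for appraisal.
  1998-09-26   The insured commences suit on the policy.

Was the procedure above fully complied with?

Yes

Step 1: 49 days after 1998-04-15 (when the loss occurs) is 1998-06-03; done 1998-05-09 — timely.
Step 2: 35 days after 1998-04-15 (when the loss occurs) is 1998-05-20; completed 1998-05-18, before the deadline.
Step 3: the earliest permitted date is 32 days after 1998-05-18 (when the property is made available), i.e. 1998-06-19; 1998-06-22 is on or after that date.
Step 4: the window is 7–123 days after 1998-04-15 (when the loss occurs), so 1998-04-22 through 1998-08-16; 1998-08-15 falls inside that range.
Step 5: the window is 23–32 days after 1998-09-02 (end of the 18-day response period, which began when the appraisal demand is filed on 1998-08-15), so 1998-09-25 through 1998-10-04; done 1998-09-26 — within the window.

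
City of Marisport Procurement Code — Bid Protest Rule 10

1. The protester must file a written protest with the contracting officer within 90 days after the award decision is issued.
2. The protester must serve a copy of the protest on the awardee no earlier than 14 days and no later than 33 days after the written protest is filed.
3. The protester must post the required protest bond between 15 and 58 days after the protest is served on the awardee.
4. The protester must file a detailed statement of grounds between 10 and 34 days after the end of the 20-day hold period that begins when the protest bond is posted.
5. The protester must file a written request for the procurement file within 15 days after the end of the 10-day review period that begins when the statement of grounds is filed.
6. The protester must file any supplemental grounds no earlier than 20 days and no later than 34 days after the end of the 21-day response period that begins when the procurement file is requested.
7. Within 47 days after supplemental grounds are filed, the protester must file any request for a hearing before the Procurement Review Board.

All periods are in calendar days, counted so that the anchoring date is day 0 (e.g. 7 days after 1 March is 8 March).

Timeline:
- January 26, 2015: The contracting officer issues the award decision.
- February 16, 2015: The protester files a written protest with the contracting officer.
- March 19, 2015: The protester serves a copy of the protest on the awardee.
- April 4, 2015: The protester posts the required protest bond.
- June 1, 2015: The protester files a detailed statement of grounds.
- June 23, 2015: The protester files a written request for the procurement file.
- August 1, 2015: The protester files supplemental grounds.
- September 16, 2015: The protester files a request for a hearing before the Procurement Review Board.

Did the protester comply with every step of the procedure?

No

Step 1: 90 days after January 26, 2015 (when the award decision is issued) is April 26, 2015; February 16, 2015 is within that limit.
Step 2: the window is 14–33 days after February 16, 2015 (when the written protest is filed), so March 2, 2015 through March 21, 2015; March 19, 2015 falls inside that range.
Step 3: the window is 15–58 days after March 19, 2015 (when the protest is served on the awardee), so April 3, 2015 through May 16, 2015; done April 4, 2015 — within the window.
Step 4: the window is 10–34 days after April 24, 2015 (end of the 20-day hold period, which began when the protest bond is posted on April 4, 2015), so May 4, 2015 through May 28, 2015; June 1, 2015 is 4 days past the end of the window.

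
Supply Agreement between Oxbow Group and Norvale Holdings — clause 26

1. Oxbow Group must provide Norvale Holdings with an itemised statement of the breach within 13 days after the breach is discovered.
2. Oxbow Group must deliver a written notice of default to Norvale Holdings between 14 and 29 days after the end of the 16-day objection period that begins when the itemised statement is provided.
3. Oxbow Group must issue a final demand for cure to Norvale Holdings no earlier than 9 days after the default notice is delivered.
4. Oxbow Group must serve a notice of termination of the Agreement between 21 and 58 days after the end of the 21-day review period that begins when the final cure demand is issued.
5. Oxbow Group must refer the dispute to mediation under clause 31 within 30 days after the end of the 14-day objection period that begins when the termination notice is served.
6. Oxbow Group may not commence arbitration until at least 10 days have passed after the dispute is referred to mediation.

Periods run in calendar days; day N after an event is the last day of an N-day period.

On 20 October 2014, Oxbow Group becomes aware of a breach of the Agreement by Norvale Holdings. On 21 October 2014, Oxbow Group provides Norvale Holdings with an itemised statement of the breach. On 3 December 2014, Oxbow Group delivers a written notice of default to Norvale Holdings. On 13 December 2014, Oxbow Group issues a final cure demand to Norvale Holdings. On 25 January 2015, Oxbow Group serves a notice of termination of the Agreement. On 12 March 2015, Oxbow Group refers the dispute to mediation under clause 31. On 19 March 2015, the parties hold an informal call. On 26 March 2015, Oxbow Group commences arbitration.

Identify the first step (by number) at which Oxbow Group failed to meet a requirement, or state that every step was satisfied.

Step 1 — counting 13 days from 20 October 2014 (when the breach is discovered) gives a deadline of 2 November 2014; done 21 October 2014 — timely.
Step 2 — 14 and 29 days from 6 November 2014 (end of the 16-day objection period, which began when the itemised statement is provided on 21 October 2014) are 20 November 2014 and 5 December 2014 respectively; done 3 December 2014 — within the window.
Step 3 — must wait 9 days from 3 December 2014 (when the default notice is delivered), so not before 12 December 2014; done 13 December 2014, after the minimum wait.
Step 4 — 21 and 58 days from 3 January 2015 (end of the 21-day review period, which began when the final cure demand is issued on 13 December 2014) are 24 January 2015 and 2 March 2015 respectively; done 25 January 2015 — within the window.
Step 5 — counting 30 days from 8 February 2015 (end of the 14-day objection period, which began when the termination notice is served on 25 January 2015) gives a deadline of 10 March 2015; done 12 March 2015 — 2 days late.

Step 5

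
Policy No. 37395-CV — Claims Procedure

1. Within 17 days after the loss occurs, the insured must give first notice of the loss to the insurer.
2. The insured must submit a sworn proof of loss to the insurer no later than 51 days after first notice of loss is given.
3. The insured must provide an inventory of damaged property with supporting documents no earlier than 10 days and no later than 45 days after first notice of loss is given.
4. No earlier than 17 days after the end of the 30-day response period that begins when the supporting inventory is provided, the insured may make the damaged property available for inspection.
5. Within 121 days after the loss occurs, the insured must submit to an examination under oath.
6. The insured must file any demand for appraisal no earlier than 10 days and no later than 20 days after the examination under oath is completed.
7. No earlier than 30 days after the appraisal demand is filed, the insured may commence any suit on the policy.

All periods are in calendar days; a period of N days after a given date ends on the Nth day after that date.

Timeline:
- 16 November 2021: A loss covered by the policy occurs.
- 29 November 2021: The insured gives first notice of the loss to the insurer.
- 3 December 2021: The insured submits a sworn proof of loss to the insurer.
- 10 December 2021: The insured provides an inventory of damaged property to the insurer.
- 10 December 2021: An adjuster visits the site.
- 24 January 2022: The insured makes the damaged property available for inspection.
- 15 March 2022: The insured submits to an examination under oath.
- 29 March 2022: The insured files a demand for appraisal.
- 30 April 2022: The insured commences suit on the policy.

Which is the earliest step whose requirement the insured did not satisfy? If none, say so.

(1) due by 16 November 2021 + 17 days = 3 December 2021; done 29 November 2021 — timely.
(2) due by 29 November 2021 + 51 days = 19 January 2022; completed 3 December 2021, before the deadline.
(3) the permitted window runs from 29 November 2021 + 10 = 9 December 2021 to 29 November 2021 + 45 = 13 January 2022; 10 December 2021 falls inside that range.
(4) permitted from 9 January 2022 + 17 days = 26 January 2022 onward; 24 January 2022 is 2 days before the earliest permitted date.
Later steps need not be reached.

Step 4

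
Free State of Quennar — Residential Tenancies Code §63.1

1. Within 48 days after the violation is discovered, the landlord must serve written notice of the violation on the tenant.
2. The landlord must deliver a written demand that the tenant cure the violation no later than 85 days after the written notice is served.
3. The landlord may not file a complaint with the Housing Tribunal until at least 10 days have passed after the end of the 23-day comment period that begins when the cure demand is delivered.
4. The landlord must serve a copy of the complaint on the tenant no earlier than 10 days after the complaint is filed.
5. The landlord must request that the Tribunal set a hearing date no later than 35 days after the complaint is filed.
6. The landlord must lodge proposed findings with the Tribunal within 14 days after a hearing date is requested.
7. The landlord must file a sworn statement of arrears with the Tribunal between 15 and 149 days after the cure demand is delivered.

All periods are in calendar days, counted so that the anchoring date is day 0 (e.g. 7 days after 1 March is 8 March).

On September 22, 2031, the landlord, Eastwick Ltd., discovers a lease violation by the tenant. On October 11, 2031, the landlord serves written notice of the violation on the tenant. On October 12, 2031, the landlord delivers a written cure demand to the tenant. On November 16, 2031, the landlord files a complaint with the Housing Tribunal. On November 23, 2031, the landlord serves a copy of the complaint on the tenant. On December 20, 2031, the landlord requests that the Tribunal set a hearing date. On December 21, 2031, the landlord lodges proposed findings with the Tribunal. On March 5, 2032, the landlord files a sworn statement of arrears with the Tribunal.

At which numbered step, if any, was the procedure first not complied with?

(1) due by September 22, 2031 + 48 days = November 9, 2031; done October 11, 2031 — timely.
(2) due by October 11, 2031 + 85 days = January 4, 2032; done October 12, 2031 — timely.
(3) permitted from November 4, 2031 + 10 days = November 14, 2031 onward; done November 16, 2031, after the minimum wait.
(4) permitted from November 16, 2031 + 10 days = November 26, 2031 onward; done November 23, 2031 — 3 days too early.

Step 4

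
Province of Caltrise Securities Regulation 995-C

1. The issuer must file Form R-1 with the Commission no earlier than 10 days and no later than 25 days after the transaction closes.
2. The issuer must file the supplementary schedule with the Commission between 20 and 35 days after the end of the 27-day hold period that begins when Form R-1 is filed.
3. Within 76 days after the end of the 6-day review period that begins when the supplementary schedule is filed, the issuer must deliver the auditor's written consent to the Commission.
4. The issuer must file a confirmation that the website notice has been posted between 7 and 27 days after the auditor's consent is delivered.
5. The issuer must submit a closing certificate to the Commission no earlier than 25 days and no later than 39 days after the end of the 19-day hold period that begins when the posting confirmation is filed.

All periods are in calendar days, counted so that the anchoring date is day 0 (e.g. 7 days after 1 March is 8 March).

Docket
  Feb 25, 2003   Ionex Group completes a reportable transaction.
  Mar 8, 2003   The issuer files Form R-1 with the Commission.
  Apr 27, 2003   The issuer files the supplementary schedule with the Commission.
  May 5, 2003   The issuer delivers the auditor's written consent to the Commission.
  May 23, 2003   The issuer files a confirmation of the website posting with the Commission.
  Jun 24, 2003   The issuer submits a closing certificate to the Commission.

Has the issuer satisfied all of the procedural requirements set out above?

No

(1) the permitted window runs from Feb 25, 2003 + 10 = Mar 7, 2003 to Feb 25, 2003 + 25 = Mar 22, 2003; done Mar 8, 2003, which is between those dates.
(2) the permitted window runs from Apr 4, 2003 + 20 = Apr 24, 2003 to Apr 4, 2003 + 35 = May 9, 2003; Apr 27, 2003 falls inside that range.
(3) due by May 3, 2003 + 76 days = Jul 18, 2003; done May 5, 2003 — timely.
(4) the permitted window runs from May 5, 2003 + 7 = May 12, 2003 to May 5, 2003 + 27 = Jun 1, 2003; done May 23, 2003, which is between those dates.
(5) the permitted window runs from Jun 11, 2003 + 25 = Jul 6, 2003 to Jun 11, 2003 + 39 = Jul 20, 2003; Jun 24, 2003 is 12 days too early.
The procedure was therefore not followed at step 5.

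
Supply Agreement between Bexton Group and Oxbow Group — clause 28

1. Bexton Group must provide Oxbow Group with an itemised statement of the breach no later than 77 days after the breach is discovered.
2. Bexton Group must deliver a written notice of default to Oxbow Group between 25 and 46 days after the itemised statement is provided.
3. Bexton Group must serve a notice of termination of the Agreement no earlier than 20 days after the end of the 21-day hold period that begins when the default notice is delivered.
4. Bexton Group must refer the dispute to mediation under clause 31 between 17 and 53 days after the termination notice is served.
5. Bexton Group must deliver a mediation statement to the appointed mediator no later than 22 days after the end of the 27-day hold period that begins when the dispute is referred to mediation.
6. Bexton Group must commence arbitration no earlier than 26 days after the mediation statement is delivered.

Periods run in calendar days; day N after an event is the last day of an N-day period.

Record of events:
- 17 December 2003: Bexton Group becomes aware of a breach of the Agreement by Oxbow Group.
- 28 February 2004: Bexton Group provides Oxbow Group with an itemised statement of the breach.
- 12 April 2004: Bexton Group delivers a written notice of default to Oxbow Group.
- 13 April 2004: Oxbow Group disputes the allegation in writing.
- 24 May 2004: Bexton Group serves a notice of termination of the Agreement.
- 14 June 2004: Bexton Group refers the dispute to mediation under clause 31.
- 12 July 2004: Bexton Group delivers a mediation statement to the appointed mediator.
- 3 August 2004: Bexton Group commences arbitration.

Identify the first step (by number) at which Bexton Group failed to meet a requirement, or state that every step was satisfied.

Step 6

Step 1: 77 days after 17 December 2003 (when the breach is discovered) is 3 March 2004; done 28 February 2004 — timely.
Step 2: the window is 25–46 days after 28 February 2004 (when the itemised statement is provided), so 24 March 2004 through 14 April 2004; 12 April 2004 falls inside that range.
Step 3: the earliest permitted date is 20 days after 3 May 2004 (end of the 21-day hold period, which began when the default notice is delivered on 12 April 2004), i.e. 23 May 2004; done 24 May 2004 — permitted.
Step 4: the window is 17–53 days after 24 May 2004 (when the termination notice is served), so 10 June 2004 through 16 July 2004; done 14 June 2004, which is between those dates.
Step 5: 22 days after 11 July 2004 (end of the 27-day hold period, which began when the dispute is referred to mediation on 14 June 2004) is 2 August 2004; completed 12 July 2004, before the deadline.
Step 6: the earliest permitted date is 26 days after 12 July 2004 (when the mediation statement is delivered), i.e. 7 August 2004; 3 August 2004 is 4 days before the earliest permitted date.
Later steps need not be reached.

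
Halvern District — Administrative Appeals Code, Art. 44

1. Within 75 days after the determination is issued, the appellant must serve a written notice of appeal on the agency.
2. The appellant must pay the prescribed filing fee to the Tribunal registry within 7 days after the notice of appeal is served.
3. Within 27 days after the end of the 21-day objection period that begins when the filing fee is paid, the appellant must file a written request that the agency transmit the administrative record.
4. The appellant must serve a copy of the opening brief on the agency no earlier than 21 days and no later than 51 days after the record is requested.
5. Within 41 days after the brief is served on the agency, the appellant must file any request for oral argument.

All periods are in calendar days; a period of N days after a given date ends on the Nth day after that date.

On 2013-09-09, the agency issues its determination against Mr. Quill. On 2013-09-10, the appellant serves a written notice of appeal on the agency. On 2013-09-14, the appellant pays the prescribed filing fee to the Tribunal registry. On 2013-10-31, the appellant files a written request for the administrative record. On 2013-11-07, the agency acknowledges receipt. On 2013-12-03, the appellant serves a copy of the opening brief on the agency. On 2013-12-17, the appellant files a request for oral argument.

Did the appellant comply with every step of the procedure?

Yes

Step 1: 75 days after 2013-09-09 (when the determination is issued) is 2013-11-23; done 2013-09-10 — timely.
Step 2: 7 days after 2013-09-10 (when the notice of appeal is served) is 2013-09-17; 2013-09-14 is within that limit.
Step 3: 27 days after 2013-10-05 (end of the 21-day objection period, which began when the filing fee is paid on 2013-09-14) is 2013-11-01; 2013-10-31 is within that limit.
Step 4: the window is 21–51 days after 2013-10-31 (when the record is requested), so 2013-11-21 through 2013-12-21; done 2013-12-03 — within the window.
Step 5: 41 days after 2013-12-03 (when the brief is served on the agency) is 2014-01-13; done 2013-12-17 — timely.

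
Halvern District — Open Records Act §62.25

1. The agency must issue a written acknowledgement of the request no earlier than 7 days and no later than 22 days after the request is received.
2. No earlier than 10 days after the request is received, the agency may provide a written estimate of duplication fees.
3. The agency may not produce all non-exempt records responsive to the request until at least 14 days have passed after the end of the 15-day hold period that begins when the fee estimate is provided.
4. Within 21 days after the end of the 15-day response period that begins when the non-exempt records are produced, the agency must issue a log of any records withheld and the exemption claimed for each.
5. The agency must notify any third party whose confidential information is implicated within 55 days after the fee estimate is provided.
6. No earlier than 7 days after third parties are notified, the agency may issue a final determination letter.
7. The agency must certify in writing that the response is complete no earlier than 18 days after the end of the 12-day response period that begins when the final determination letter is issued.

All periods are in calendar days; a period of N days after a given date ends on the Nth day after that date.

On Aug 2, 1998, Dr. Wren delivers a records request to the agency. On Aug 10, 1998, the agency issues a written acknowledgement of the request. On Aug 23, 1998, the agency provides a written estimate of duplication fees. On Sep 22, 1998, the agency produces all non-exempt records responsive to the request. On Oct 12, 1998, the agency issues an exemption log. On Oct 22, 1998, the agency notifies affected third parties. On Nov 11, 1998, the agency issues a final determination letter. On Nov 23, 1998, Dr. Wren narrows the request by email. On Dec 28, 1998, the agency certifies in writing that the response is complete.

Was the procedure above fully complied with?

No

Step 1 — 7 and 22 days from Aug 2, 1998 (when the request is received) are Aug 9, 1998 and Aug 24, 1998 respectively; done Aug 10, 1998 — within the window.
Step 2 — must wait 10 days from Aug 2, 1998 (when the request is received), so not before Aug 12, 1998; done Aug 23, 1998 — permitted.
Step 3 — must wait 14 days from Sep 7, 1998 (end of the 15-day hold period, which began when the fee estimate is provided on Aug 23, 1998), so not before Sep 21, 1998; done Sep 22, 1998 — permitted.
Step 4 — counting 21 days from Oct 7, 1998 (end of the 15-day response period, which began when the non-exempt records are produced on Sep 22, 1998) gives a deadline of Oct 28, 1998; completed Oct 12, 1998, before the deadline.
Step 5 — counting 55 days from Aug 23, 1998 (when the fee estimate is provided) gives a deadline of Oct 17, 1998; not done until Oct 22, 1998, 5 days after the deadline.
The analysis stops there.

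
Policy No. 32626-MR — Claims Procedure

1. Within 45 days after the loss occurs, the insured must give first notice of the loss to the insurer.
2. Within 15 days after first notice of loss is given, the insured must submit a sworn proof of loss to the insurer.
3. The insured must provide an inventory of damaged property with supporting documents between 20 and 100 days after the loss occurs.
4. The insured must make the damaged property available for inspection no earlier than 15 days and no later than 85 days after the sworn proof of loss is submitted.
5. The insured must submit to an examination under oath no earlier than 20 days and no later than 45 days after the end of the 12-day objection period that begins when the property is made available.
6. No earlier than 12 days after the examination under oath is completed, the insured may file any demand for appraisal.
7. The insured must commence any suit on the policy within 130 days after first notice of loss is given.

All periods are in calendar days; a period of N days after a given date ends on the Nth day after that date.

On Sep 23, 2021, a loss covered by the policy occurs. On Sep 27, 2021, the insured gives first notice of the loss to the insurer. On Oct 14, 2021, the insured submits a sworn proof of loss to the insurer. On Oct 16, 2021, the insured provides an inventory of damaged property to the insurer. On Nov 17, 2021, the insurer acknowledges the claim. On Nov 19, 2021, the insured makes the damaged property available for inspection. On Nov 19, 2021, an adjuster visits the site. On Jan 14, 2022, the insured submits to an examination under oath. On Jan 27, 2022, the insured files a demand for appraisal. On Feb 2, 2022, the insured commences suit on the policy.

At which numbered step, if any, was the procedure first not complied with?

Step 2

Step 1: 45 days after Sep 23, 2021 (when the loss occurs) is Nov 7, 2021; completed Sep 27, 2021, before the deadline.
Step 2: 15 days after Sep 27, 2021 (when first notice of loss is given) is Oct 12, 2021; Oct 14, 2021 misses that deadline by 2 days.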